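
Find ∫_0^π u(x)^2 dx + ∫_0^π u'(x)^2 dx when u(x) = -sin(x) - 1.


||u||_{H^1(0,π)}^2 = 4 + 2*π

u'(x) = -cos(x).
Expand u² and (u')² and integrate term by term on (0, π), using: for integers n ≥ 1, ∫_0^π sin²(nx) dx = ∫_0^π cos²(nx) dx = π/2; for n ≠ n', ∫_0^π sin(nx)sin(n'x) dx = ∫_0^π cos(nx)cos(n'x) dx = 0; and by product-to-sum, ∫_0^π sin(nx)cos(n'x) dx = ½∫_0^π [sin((n+n')x) + sin((n−n')x)] dx, which is 0 when n+n' is even and 2n/(n²−n'²) when n+n' is odd (it need not vanish on (0, π)). For the constant mode: ∫_0^π 1 dx = π, ∫_0^π cos(nx) dx = 0, ∫_0^π sin(nx) dx = (1−(−1)^n)/n.
  u² squared terms: (-1)²·∫1 dx = 1·π = π;  (-1)²·∫sin(x)² dx = 1·π/2 = π/2.
  u² cross terms: 2·(-1)·(-1)·∫1·sin(x) dx = 2·(2) = 4.
  So ∫_0^π u² dx = π + π/2 + 4 = 4 + 3*π/2.
  (u')² squared terms: (-1)²·∫cos(x)² dx = 1·π/2 = π/2.
  So ∫_0^π (u')² dx = π/2.
||u||_{H^1}^2 = (4 + 3*π/2) + (π/2) = 4 + 2*π.


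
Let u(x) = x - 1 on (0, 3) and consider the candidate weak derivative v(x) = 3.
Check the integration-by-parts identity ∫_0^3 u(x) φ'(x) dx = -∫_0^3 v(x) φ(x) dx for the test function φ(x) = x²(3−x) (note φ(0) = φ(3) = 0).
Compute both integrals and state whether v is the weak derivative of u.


LHS = -27/4, RHS = -81/4. No, v is not the weak derivative of u.

u(x) = x - 1, classical derivative u'(x) = 1.
φ(x) = x²(3−x), so φ'(x) = 3*x*(2 - x).
Note φ(0) = φ(3) = 0, so the boundary term u·φ vanishes.
LHS = ∫_0^3 u(x) φ'(x) dx = ∫_0^3 (-3*x^3 + 9*x^2 - 6*x) dx. Term by term:
  ∫_0^3 -3*x^3 dx = -243/4;  ∫_0^3 9*x^2 dx = 81;  ∫_0^3 -6*x dx = -27.
Sum: -243/4 + 81 − 27 = -27/4.
So LHS = -27/4.
∫_0^3 v(x) φ(x) dx = ∫_0^3 (-3*x^3 + 9*x^2) dx. Term by term:
  ∫_0^3 -3*x^3 dx = -243/4;  ∫_0^3 9*x^2 dx = 81.
Sum: -243/4 + 81 = 81/4.
So RHS = -∫_0^3 v(x) φ(x) dx = -81/4.
LHS − RHS = 27/2 ≠ 0, so the identity fails.
(For a valid weak derivative the identity must hold for EVERY test function, in particular this one. The failure shows v is NOT the weak derivative of u.)
Correct weak derivative would be u'(x) = 1.


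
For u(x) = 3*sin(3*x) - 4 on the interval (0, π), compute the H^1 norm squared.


||u||_{H^1(0,π)}^2 = -16 + 61*π

u'(x) = 9*cos(3*x).
Expand u² and (u')² and integrate term by term on (0, π), using: for integers n ≥ 1, ∫_0^π sin²(nx) dx = ∫_0^π cos²(nx) dx = π/2; for n ≠ n', ∫_0^π sin(nx)sin(n'x) dx = ∫_0^π cos(nx)cos(n'x) dx = 0; and by product-to-sum, ∫_0^π sin(nx)cos(n'x) dx = ½∫_0^π [sin((n+n')x) + sin((n−n')x)] dx, which is 0 when n+n' is even and 2n/(n²−n'²) when n+n' is odd (it need not vanish on (0, π)). For the constant mode: ∫_0^π 1 dx = π, ∫_0^π cos(nx) dx = 0, ∫_0^π sin(nx) dx = (1−(−1)^n)/n.
  u² squared terms: (-4)²·∫1 dx = 16·π = 16*π;  (3)²·∫sin(3x)² dx = 9·π/2 = 9*π/2.
  u² cross terms: 2·(-4)·(3)·∫1·sin(3x) dx = -24·(2/3) = -16.
  So ∫_0^π u² dx = 16*π + 9*π/2 − 16 = -16 + 41*π/2.
  (u')² squared terms: (9)²·∫cos(3x)² dx = 81·π/2 = 81*π/2.
  So ∫_0^π (u')² dx = 81*π/2.
||u||_{H^1}^2 = (-16 + 41*π/2) + (81*π/2) = -16 + 61*π.


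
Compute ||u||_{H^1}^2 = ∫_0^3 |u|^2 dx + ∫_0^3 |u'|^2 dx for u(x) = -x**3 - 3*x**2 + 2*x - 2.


||u||_{H^1}^2 = 88509/35

The H^1 norm (squared) on an interval (0, L) is
  ||u||_{H^1}^2 = ∫_0^L u(x)^2 dx + ∫_0^L u'(x)^2 dx.
Compute u'(x) = -3*x**2 - 6*x + 2.
Then u(x)^2 = x**6 + 6*x**5 + 5*x**4 - 8*x**3 + 16*x**2 - 8*x + 4 and u'(x)^2 = 9*x**4 + 36*x**3 + 24*x**2 - 24*x + 4.
Integrate each monomial from 0 to 3 using ∫_0^3 c·x^n dx = c·3^(n+1)/(n+1):
  ∫_0^3 u(x)^2 dx = ∫_0^3 (x^6 + 6*x^5 + 5*x^4 - 8*x^3 + 16*x^2 - 8*x + 4) dx. Term by term:
    ∫_0^3 x^6 dx = 2187/7;  ∫_0^3 6*x^5 dx = 729;  ∫_0^3 5*x^4 dx = 243;
    ∫_0^3 -8*x^3 dx = -162;  ∫_0^3 16*x^2 dx = 144;  ∫_0^3 -8*x dx = -36;
    ∫_0^3 4 dx = 12.
  Sum: 2187/7 + 729 + 243 − 162 + 144 − 36 + 12 = 8697/7.
  ∫_0^3 u'(x)^2 dx = ∫_0^3 (9*x^4 + 36*x^3 + 24*x^2 - 24*x + 4) dx. Term by term:
    ∫_0^3 9*x^4 dx = 2187/5;  ∫_0^3 36*x^3 dx = 729;  ∫_0^3 24*x^2 dx = 216;
    ∫_0^3 -24*x dx = -108;  ∫_0^3 4 dx = 12.
  Sum: 2187/5 + 729 + 216 − 108 + 12 = 6432/5.
Adding: ||u||_{H^1}^2 = 8697/7 + 6432/5 = 88509/35.


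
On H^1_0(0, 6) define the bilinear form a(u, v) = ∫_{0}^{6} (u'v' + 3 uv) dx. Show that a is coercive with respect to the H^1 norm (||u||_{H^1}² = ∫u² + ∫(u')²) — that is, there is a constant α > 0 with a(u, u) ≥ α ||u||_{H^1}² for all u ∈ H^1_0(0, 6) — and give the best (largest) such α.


α = 1

Coercivity of a(·,·) on H^1_0(0, 6) means a(u, u) ≥ α ||u||_{H^1}² for every u ∈ H^1_0.
The interval has length L = 6, and Poincaré/coercivity depend only on L. Here a(u, u) = ∫(u')² + (3)·∫u².
Here c = 3 ≥ 1, so a(u,u) = ∫(u')² + c∫u² ≥ ∫(u')² + ∫u² = ||u||_{H^1}², i.e. α = 1 works. No larger α is possible: a(u,u) ≥ α||u||_{H^1}² means (1−α)∫(u')² ≥ (α−c)∫u², and for the modes u_n = sin(nπ(x−x₀)/L) (x₀ the left endpoint) one has ∫u_n²/∫(u_n')² = (L/(nπ))² → 0, so a(u_n,u_n)/||u_n||_{H^1}² → 1. Hence the optimal constant is α = 1.
Therefore α = 1.


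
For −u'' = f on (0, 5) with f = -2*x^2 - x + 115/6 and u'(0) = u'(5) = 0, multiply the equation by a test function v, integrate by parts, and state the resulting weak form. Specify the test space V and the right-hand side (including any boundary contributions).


V = H^1(0, 5) (no boundary constraint on v; u is determined up to an additive constant); weak form: ∫_0^5 u'v' dx = ∫_0^5 (-2*x^2 - x + 115/6) v dx for all v ∈ V.

Multiply both sides by a test function v and integrate from 0 to 5:
  ∫_0^5 −u''(x) v(x) dx = ∫_0^5 f(x) v(x) dx.
Integrate the LHS by parts once:
  ∫_0^5 −u'' v dx = −[u'(x) v(x)]_0^5 + ∫_0^5 u'(x) v'(x) dx.
Thus ∫_0^5 u'(x) v'(x) dx = ∫_0^5 f(x) v(x) dx + [u'(x) v(x)]_0^5.
Choose V so that boundary terms are either known or forced to vanish.
u has homogeneous Neumann: u'(0) = u'(5) = 0. So [u' v]_0^5 = 0·v(5) − 0·v(0) = 0 for any v; take V = H^1(0, 5).
Weak formulation: find u (satisfying any essential BC) such that ∫_0^5 u'(x) v'(x) dx = ∫_0^5 f v dx for all v ∈ V (homogeneous Neumann, so boundary terms vanish).
Substituting f(x) = -2*x^2 - x + 115/6, the right-hand side is ∫_0^5 (-2*x^2 - x + 115/6) v dx.
Compatibility check (pure Neumann): taking v ≡ 1 ∈ V gives 0 = ∫_0^5 f dx + (0) − (0), i.e. ∫_0^5 f dx must equal u'(0) − u'(5) = 0. Indeed ∫_0^5 (-2*x^2 - x + 115/6) dx = 0, so the data are compatible. The solution is then unique only up to an additive constant (fix it e.g. by requiring ∫_0^5 u dx = 0).


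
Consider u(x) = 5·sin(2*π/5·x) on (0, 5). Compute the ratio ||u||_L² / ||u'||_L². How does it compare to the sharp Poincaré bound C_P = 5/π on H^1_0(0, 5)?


||u||_L² / ||u'||_L² = 5/(2*π) < C_P = 5/π.

u(x) = 5·sin(2*π/5·x), so u'(x) = 2*π*cos(2*π*x/5).
Writing u(x) = A·sin(kπx/L) with A = 5 and k = 2, use ∫_0^L sin²(kπx/L) dx = L/2 and ∫_0^L cos²(kπx/L) dx = L/2.
u² = 25·sin²(2*π/5·x) and (u')² = 4*π^2·cos²(2*π/5·x), and each of sin², cos² integrates to L/2 = 5/2 over (0, 5).
∫_0^5 u² dx = 125/2, so ||u||_L² = 5*sqrt(10)/2.
∫_0^5 (u')² dx = 10*π^2, so ||u'||_L² = sqrt(10)*π.
Ratio ||u||_L² / ||u'||_L² = 5/(2*π).
Sharp Poincaré constant on H^1_0(0, 5) is C_P = L/π = 5/π, achieved by sin(π/5·x).
This is the k = 2 harmonic; the ratio L/(kπ) is strictly less than C_P = L/π, consistent with the sharp inequality ||u||_L² ≤ C_P ||u'||_L².


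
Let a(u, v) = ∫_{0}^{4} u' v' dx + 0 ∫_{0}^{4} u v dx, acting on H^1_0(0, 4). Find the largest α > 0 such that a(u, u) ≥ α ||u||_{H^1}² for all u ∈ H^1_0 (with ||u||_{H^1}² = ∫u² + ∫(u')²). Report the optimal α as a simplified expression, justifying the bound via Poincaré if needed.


α = π^2/(π^2 + 16)

Coercivity of a(·,·) on H^1_0(0, 4) means a(u, u) ≥ α ||u||_{H^1}² for every u ∈ H^1_0.
The interval has length L = 4, and Poincaré/coercivity depend only on L. Here a(u, u) = ∫(u')² + (0)·∫u².
Here c = 0, so a(u,u) = ∫(u')² alone. The condition a(u,u) ≥ α||u||_{H^1}² reads (1−α)∫(u')² ≥ (α−c)∫u². Any admissible α is ≤ 1 (rapidly oscillating u have ∫u²/∫(u')² → 0), and α = 1 would force 0 ≥ (1−c)∫u², impossible since c < 1; so 1−α > 0. By the sharp Poincaré inequality on H^1_0 of an interval of length L, ∫(u')² ≥ (π/L)²∫u² with equality for the first sine mode sin(π(x−x₀)/L) (x₀ the left endpoint), so the inequality holds for all u iff (1−α)(π/L)² ≥ α − c, i.e. α ≤ ((π/L)² + c)/((π/L)² + 1) = (1 + c(L/π)²)/(1 + (L/π)²). (Direct route, valid since c ≤ 0: Poincaré gives c∫u² ≥ c(L/π)²∫(u')², so a(u,u) ≥ (1 + c(L/π)²)∫(u')², while ||u||_{H^1}² ≤ (1 + (L/π)²)∫(u')²; dividing yields the same α.) With (π/L)² = π^2/16 and c = 0, the largest admissible constant is α = ((π/L)² + c)/((π/L)² + 1).
Simplifying, α = π^2/(π^2 + 16).


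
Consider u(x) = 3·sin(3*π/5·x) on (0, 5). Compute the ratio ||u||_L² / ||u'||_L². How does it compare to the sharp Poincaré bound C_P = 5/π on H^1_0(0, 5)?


||u||_L² / ||u'||_L² = 5/(3*π) < C_P = 5/π.

u(x) = 3·sin(3*π/5·x), so u'(x) = 9*π*cos(3*π*x/5)/5.
Writing u(x) = A·sin(kπx/L) with A = 3 and k = 3, use ∫_0^L sin²(kπx/L) dx = L/2 and ∫_0^L cos²(kπx/L) dx = L/2.
u² = 9·sin²(3*π/5·x) and (u')² = 81*π^2/25·cos²(3*π/5·x), and each of sin², cos² integrates to L/2 = 5/2 over (0, 5).
∫_0^5 u² dx = 45/2, so ||u||_L² = 3*sqrt(10)/2.
∫_0^5 (u')² dx = 81*π^2/10, so ||u'||_L² = 9*sqrt(10)*π/10.
Ratio ||u||_L² / ||u'||_L² = 5/(3*π).
Sharp Poincaré constant on H^1_0(0, 5) is C_P = L/π = 5/π, achieved by sin(π/5·x).
This is the k = 3 harmonic; the ratio L/(kπ) is strictly less than C_P = L/π, consistent with the sharp inequality ||u||_L² ≤ C_P ||u'||_L².


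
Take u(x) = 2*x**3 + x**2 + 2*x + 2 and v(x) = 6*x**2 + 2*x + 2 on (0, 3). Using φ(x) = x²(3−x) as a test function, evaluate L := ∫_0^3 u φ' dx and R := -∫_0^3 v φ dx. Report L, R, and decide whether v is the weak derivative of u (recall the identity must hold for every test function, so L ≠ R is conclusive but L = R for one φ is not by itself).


LHS = -918/5, RHS = -918/5. Yes, v = u' weakly.

u(x) = 2*x**3 + x**2 + 2*x + 2, classical derivative u'(x) = 6*x**2 + 2*x + 2.
φ(x) = x²(3−x), so φ'(x) = 3*x*(2 - x).
Note φ(0) = φ(3) = 0, so the boundary term u·φ vanishes.
LHS = ∫_0^3 u(x) φ'(x) dx = ∫_0^3 (-6*x^5 + 9*x^4 + 6*x^2 + 12*x) dx. Term by term:
  ∫_0^3 -6*x^5 dx = -729;  ∫_0^3 9*x^4 dx = 2187/5;  ∫_0^3 6*x^2 dx = 54;
  ∫_0^3 12*x dx = 54.
Sum: -729 + 2187/5 + 54 + 54 = -918/5.
So LHS = -918/5.
∫_0^3 v(x) φ(x) dx = ∫_0^3 (-6*x^5 + 16*x^4 + 4*x^3 + 6*x^2) dx. Term by term:
  ∫_0^3 -6*x^5 dx = -729;  ∫_0^3 16*x^4 dx = 3888/5;  ∫_0^3 4*x^3 dx = 81;
  ∫_0^3 6*x^2 dx = 54.
Sum: -729 + 3888/5 + 81 + 54 = 918/5.
So RHS = -∫_0^3 v(x) φ(x) dx = -918/5.
LHS = RHS, so the identity holds for this test φ.
Moreover u is smooth here and v(x) = u'(x) = 6*x**2 + 2*x + 2 pointwise, so the identity holds for every test function. Hence v is the weak derivative of u.


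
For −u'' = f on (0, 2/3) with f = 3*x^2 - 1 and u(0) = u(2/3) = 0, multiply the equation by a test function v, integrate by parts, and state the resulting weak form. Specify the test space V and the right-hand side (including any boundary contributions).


V = H^1_0(0, 2/3) (so v(0) = v(2/3) = 0); weak form: ∫_0^2/3 u'v' dx = ∫_0^2/3 (3*x^2 - 1) v dx for all v ∈ V.

Multiply both sides by a test function v and integrate from 0 to 2/3:
  ∫_0^2/3 −u''(x) v(x) dx = ∫_0^2/3 f(x) v(x) dx.
Integrate the LHS by parts once:
  ∫_0^2/3 −u'' v dx = −[u'(x) v(x)]_0^2/3 + ∫_0^2/3 u'(x) v'(x) dx.
Thus ∫_0^2/3 u'(x) v'(x) dx = ∫_0^2/3 f(x) v(x) dx + [u'(x) v(x)]_0^2/3.
Choose V so that boundary terms are either known or forced to vanish.
u is Dirichlet: u(0) = u(2/3) = 0. Let V = H^1_0(0, 2/3); then v(0) = v(2/3) = 0, and [u' v]_0^2/3 = 0.
Weak formulation: find u (satisfying any essential BC) such that ∫_0^2/3 u'(x) v'(x) dx = ∫_0^2/3 f v dx for all v ∈ V.
Substituting f(x) = 3*x^2 - 1, the right-hand side is ∫_0^2/3 (3*x^2 - 1) v dx.


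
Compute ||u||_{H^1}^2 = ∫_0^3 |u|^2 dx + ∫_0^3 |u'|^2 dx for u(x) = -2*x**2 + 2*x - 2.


||u||_{H^1}^2 = 1002/5

The H^1 norm (squared) on an interval (0, L) is
  ||u||_{H^1}^2 = ∫_0^L u(x)^2 dx + ∫_0^L u'(x)^2 dx.
Compute u'(x) = 2 - 4*x.
Then u(x)^2 = 4*x**4 - 8*x**3 + 12*x**2 - 8*x + 4 and u'(x)^2 = 16*x**2 - 16*x + 4.
Integrate each monomial from 0 to 3 using ∫_0^3 c·x^n dx = c·3^(n+1)/(n+1):
  ∫_0^3 u(x)^2 dx = ∫_0^3 (4*x^4 - 8*x^3 + 12*x^2 - 8*x + 4) dx. Term by term:
    ∫_0^3 4*x^4 dx = 972/5;  ∫_0^3 -8*x^3 dx = -162;  ∫_0^3 12*x^2 dx = 108;
    ∫_0^3 -8*x dx = -36;  ∫_0^3 4 dx = 12.
  Sum: 972/5 − 162 + 108 − 36 + 12 = 582/5.
  ∫_0^3 u'(x)^2 dx = ∫_0^3 (16*x^2 - 16*x + 4) dx. Term by term:
    ∫_0^3 16*x^2 dx = 144;  ∫_0^3 -16*x dx = -72;  ∫_0^3 4 dx = 12.
  Sum: 144 − 72 + 12 = 84.
Adding: ||u||_{H^1}^2 = 582/5 + 84 = 1002/5.


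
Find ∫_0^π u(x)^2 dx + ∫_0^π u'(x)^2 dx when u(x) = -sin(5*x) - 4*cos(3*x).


||u||_{H^1(0,π)}^2 = 93*π

u'(x) = 12*sin(3*x) - 5*cos(5*x).
Expand u² and (u')² and integrate term by term on (0, π), using: for integers n ≥ 1, ∫_0^π sin²(nx) dx = ∫_0^π cos²(nx) dx = π/2; for n ≠ n', ∫_0^π sin(nx)sin(n'x) dx = ∫_0^π cos(nx)cos(n'x) dx = 0; and by product-to-sum, ∫_0^π sin(nx)cos(n'x) dx = ½∫_0^π [sin((n+n')x) + sin((n−n')x)] dx, which is 0 when n+n' is even and 2n/(n²−n'²) when n+n' is odd (it need not vanish on (0, π)).
  u² squared terms: (-1)²·∫sin(5x)² dx = 1·π/2 = π/2;  (-4)²·∫cos(3x)² dx = 16·π/2 = 8*π.
  u² cross terms: 2·(-1)·(-4)·∫sin(5x)·cos(3x) dx = 8·(0) = 0.
  So ∫_0^π u² dx = π/2 + 8*π + 0 = 17*π/2.
  (u')² squared terms: (-5)²·∫cos(5x)² dx = 25·π/2 = 25*π/2;  (12)²·∫sin(3x)² dx = 144·π/2 = 72*π.
  (u')² cross terms: 2·(-5)·(12)·∫cos(5x)·sin(3x) dx = -120·(0) = 0.
  So ∫_0^π (u')² dx = 25*π/2 + 72*π + 0 = 169*π/2.
||u||_{H^1}^2 = (17*π/2) + (169*π/2) = 93*π.


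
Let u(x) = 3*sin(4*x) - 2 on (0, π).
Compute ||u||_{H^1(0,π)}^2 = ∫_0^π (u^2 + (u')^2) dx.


||u||_{H^1(0,π)}^2 = 161*π/2

u'(x) = 12*cos(4*x).
Expand u² and (u')² and integrate term by term on (0, π), using: for integers n ≥ 1, ∫_0^π sin²(nx) dx = ∫_0^π cos²(nx) dx = π/2; for n ≠ n', ∫_0^π sin(nx)sin(n'x) dx = ∫_0^π cos(nx)cos(n'x) dx = 0; and by product-to-sum, ∫_0^π sin(nx)cos(n'x) dx = ½∫_0^π [sin((n+n')x) + sin((n−n')x)] dx, which is 0 when n+n' is even and 2n/(n²−n'²) when n+n' is odd (it need not vanish on (0, π)). For the constant mode: ∫_0^π 1 dx = π, ∫_0^π cos(nx) dx = 0, ∫_0^π sin(nx) dx = (1−(−1)^n)/n.
  u² squared terms: (-2)²·∫1 dx = 4·π = 4*π;  (3)²·∫sin(4x)² dx = 9·π/2 = 9*π/2.
  u² cross terms: 2·(-2)·(3)·∫1·sin(4x) dx = -12·(0) = 0.
  So ∫_0^π u² dx = 4*π + 9*π/2 + 0 = 17*π/2.
  (u')² squared terms: (12)²·∫cos(4x)² dx = 144·π/2 = 72*π.
  So ∫_0^π (u')² dx = 72*π.
||u||_{H^1}^2 = (17*π/2) + (72*π) = 161*π/2.


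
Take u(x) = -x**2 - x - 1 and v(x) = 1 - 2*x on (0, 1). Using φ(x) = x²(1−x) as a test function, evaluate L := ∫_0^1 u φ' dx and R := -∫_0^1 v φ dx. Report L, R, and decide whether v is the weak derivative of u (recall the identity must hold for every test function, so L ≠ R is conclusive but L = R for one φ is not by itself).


LHS = 11/60, RHS = 1/60. No, v is not the weak derivative of u.

u(x) = -x**2 - x - 1, classical derivative u'(x) = -2*x - 1.
φ(x) = x²(1−x), so φ'(x) = x*(2 - 3*x).
Note φ(0) = φ(1) = 0, so the boundary term u·φ vanishes.
LHS = ∫_0^1 u(x) φ'(x) dx = ∫_0^1 (3*x^4 + x^3 + x^2 - 2*x) dx. Term by term:
  ∫_0^1 3*x^4 dx = 3/5;  ∫_0^1 x^3 dx = 1/4;  ∫_0^1 x^2 dx = 1/3;
  ∫_0^1 -2*x dx = -1.
Sum: 3/5 + 1/4 + 1/3 − 1 = 11/60.
So LHS = 11/60.
∫_0^1 v(x) φ(x) dx = ∫_0^1 (2*x^4 - 3*x^3 + x^2) dx. Term by term:
  ∫_0^1 2*x^4 dx = 2/5;  ∫_0^1 -3*x^3 dx = -3/4;  ∫_0^1 x^2 dx = 1/3.
Sum: 2/5 − 3/4 + 1/3 = -1/60.
So RHS = -∫_0^1 v(x) φ(x) dx = 1/60.
LHS − RHS = 1/6 ≠ 0, so the identity fails.
(For a valid weak derivative the identity must hold for EVERY test function, in particular this one. The failure shows v is NOT the weak derivative of u.)
Correct weak derivative would be u'(x) = -2*x - 1.


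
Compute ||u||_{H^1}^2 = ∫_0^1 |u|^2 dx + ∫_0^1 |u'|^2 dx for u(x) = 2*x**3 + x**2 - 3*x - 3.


||u||_{H^1}^2 = 267/14

The H^1 norm (squared) on an interval (0, L) is
  ||u||_{H^1}^2 = ∫_0^L u(x)^2 dx + ∫_0^L u'(x)^2 dx.
Compute u'(x) = 6*x**2 + 2*x - 3.
Then u(x)^2 = 4*x**6 + 4*x**5 - 11*x**4 - 18*x**3 + 3*x**2 + 18*x + 9 and u'(x)^2 = 36*x**4 + 24*x**3 - 32*x**2 - 12*x + 9.
Integrate each monomial from 0 to 1 using ∫_0^1 c·x^n dx = c·1^(n+1)/(n+1):
  ∫_0^1 u(x)^2 dx = ∫_0^1 (4*x^6 + 4*x^5 - 11*x^4 - 18*x^3 + 3*x^2 + 18*x + 9) dx. Term by term:
    ∫_0^1 4*x^6 dx = 4/7;  ∫_0^1 4*x^5 dx = 2/3;  ∫_0^1 -11*x^4 dx = -11/5;
    ∫_0^1 -18*x^3 dx = -9/2;  ∫_0^1 3*x^2 dx = 1;  ∫_0^1 18*x dx = 9;
    ∫_0^1 9 dx = 9.
  Sum: 4/7 + 2/3 − 11/5 − 9/2 + 1 + 9 + 9 = 2843/210.
  ∫_0^1 u'(x)^2 dx = ∫_0^1 (36*x^4 + 24*x^3 - 32*x^2 - 12*x + 9) dx. Term by term:
    ∫_0^1 36*x^4 dx = 36/5;  ∫_0^1 24*x^3 dx = 6;  ∫_0^1 -32*x^2 dx = -32/3;
    ∫_0^1 -12*x dx = -6;  ∫_0^1 9 dx = 9.
  Sum: 36/5 + 6 − 32/3 − 6 + 9 = 83/15.
Adding: ||u||_{H^1}^2 = 2843/210 + 83/15 = 267/14.


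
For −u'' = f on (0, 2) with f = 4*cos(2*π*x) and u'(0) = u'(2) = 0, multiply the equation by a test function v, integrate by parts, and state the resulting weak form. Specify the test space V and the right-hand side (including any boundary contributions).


V = H^1(0, 2) (no boundary constraint on v; u is determined up to an additive constant); weak form: ∫_0^2 u'v' dx = ∫_0^2 (4*cos(2*π*x)) v dx for all v ∈ V.

Multiply both sides by a test function v and integrate from 0 to 2:
  ∫_0^2 −u''(x) v(x) dx = ∫_0^2 f(x) v(x) dx.
Integrate the LHS by parts once:
  ∫_0^2 −u'' v dx = −[u'(x) v(x)]_0^2 + ∫_0^2 u'(x) v'(x) dx.
Thus ∫_0^2 u'(x) v'(x) dx = ∫_0^2 f(x) v(x) dx + [u'(x) v(x)]_0^2.
Choose V so that boundary terms are either known or forced to vanish.
u has homogeneous Neumann: u'(0) = u'(2) = 0. So [u' v]_0^2 = 0·v(2) − 0·v(0) = 0 for any v; take V = H^1(0, 2).
Weak formulation: find u (satisfying any essential BC) such that ∫_0^2 u'(x) v'(x) dx = ∫_0^2 f v dx for all v ∈ V (homogeneous Neumann, so boundary terms vanish).
Substituting f(x) = 4*cos(2*π*x), the right-hand side is ∫_0^2 (4*cos(2*π*x)) v dx.
Compatibility check (pure Neumann): taking v ≡ 1 ∈ V gives 0 = ∫_0^2 f dx + (0) − (0), i.e. ∫_0^2 f dx must equal u'(0) − u'(2) = 0. Indeed ∫_0^2 (4*cos(2*π*x)) dx = 0, so the data are compatible. The solution is then unique only up to an additive constant (fix it e.g. by requiring ∫_0^2 u dx = 0).


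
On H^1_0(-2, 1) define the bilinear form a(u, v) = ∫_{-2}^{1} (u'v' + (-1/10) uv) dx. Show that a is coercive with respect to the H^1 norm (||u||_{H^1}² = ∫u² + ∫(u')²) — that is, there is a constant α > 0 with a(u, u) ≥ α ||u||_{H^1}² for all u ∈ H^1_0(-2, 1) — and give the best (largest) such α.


α = (-9/10 + π^2)/(9 + π^2)

Coercivity of a(·,·) on H^1_0(-2, 1) means a(u, u) ≥ α ||u||_{H^1}² for every u ∈ H^1_0.
The interval has length L = 3, and Poincaré/coercivity depend only on L. Here a(u, u) = ∫(u')² + (-1/10)·∫u².
Here c = -1/10 < 0 with |c| < (π/L)² = π^2/9, so coercivity still holds. The condition a(u,u) ≥ α||u||_{H^1}² reads (1−α)∫(u')² ≥ (α−c)∫u². Any admissible α is ≤ 1 (rapidly oscillating u have ∫u²/∫(u')² → 0), and α = 1 would force 0 ≥ (1−c)∫u², impossible since c < 1; so 1−α > 0. By the sharp Poincaré inequality on H^1_0 of an interval of length L, ∫(u')² ≥ (π/L)²∫u² with equality for the first sine mode sin(π(x−x₀)/L) (x₀ the left endpoint), so the inequality holds for all u iff (1−α)(π/L)² ≥ α − c, i.e. α ≤ ((π/L)² + c)/((π/L)² + 1) = (1 + c(L/π)²)/(1 + (L/π)²). (Direct route, valid since c ≤ 0: Poincaré gives c∫u² ≥ c(L/π)²∫(u')², so a(u,u) ≥ (1 + c(L/π)²)∫(u')², while ||u||_{H^1}² ≤ (1 + (L/π)²)∫(u')²; dividing yields the same α.) With (π/L)² = π^2/9 and c = -1/10, the largest admissible constant is α = ((π/L)² + c)/((π/L)² + 1).
Simplifying, α = (-9/10 + π^2)/(9 + π^2).


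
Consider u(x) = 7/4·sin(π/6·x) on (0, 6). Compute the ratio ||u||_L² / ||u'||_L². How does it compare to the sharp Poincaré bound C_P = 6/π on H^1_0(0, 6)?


||u||_L² / ||u'||_L² = 6/π = C_P.

u(x) = 7/4·sin(π/6·x), so u'(x) = 7*π*cos(π*x/6)/24.
Writing u(x) = A·sin(kπx/L) with A = 7/4 and k = 1, use ∫_0^L sin²(kπx/L) dx = L/2 and ∫_0^L cos²(kπx/L) dx = L/2.
u² = 49/16·sin²(π/6·x) and (u')² = 49*π^2/576·cos²(π/6·x), and each of sin², cos² integrates to L/2 = 3 over (0, 6).
∫_0^6 u² dx = 147/16, so ||u||_L² = 7*sqrt(3)/4.
∫_0^6 (u')² dx = 49*π^2/192, so ||u'||_L² = 7*sqrt(3)*π/24.
Ratio ||u||_L² / ||u'||_L² = 6/π.
Sharp Poincaré constant on H^1_0(0, 6) is C_P = L/π = 6/π, achieved by sin(π/6·x).
This is the k = 1 eigenfunction (up to amplitude), so the ratio equals the sharp Poincaré constant exactly.


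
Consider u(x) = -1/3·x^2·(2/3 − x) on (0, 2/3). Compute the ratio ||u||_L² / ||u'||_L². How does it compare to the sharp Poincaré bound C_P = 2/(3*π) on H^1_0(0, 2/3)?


||u||_L² / ||u'||_L² = sqrt(14)/21 < C_P = 2/(3*π).

u(x) = -1/3·x^2·(2/3 − x), so u'(x) = x*(9*x - 4)/9.
u(x) = -1/3·x^2·(2/3 − x) vanishes at x = 0 and x = 2/3, so u ∈ H^1_0(0, 2/3). Differentiate via the product rule and integrate the resulting polynomials term by term.
  ∫_0^2/3 u² dx = ∫_0^2/3 (x^6/9 - 4*x^5/27 + 4*x^4/81) dx. Term by term:
    ∫_0^2/3 x^6/9 dx = 128/137781;  ∫_0^2/3 -4*x^5/27 dx = -128/59049;  ∫_0^2/3 4*x^4/81 dx = 128/98415.
  Sum: 128/137781 − 128/59049 + 128/98415 = 128/2066715.
  ∫_0^2/3 (u')² dx = ∫_0^2/3 (x^4 - 8*x^3/9 + 16*x^2/81) dx. Term by term:
    ∫_0^2/3 x^4 dx = 32/1215;  ∫_0^2/3 -8*x^3/9 dx = -32/729;  ∫_0^2/3 16*x^2/81 dx = 128/6561.
  Sum: 32/1215 − 32/729 + 128/6561 = 64/32805.
∫_0^2/3 u² dx = 128/2066715, so ||u||_L² = 8*sqrt(70)/8505.
∫_0^2/3 (u')² dx = 64/32805, so ||u'||_L² = 8*sqrt(5)/405.
Ratio ||u||_L² / ||u'||_L² = sqrt(14)/21.
Sharp Poincaré constant on H^1_0(0, 2/3) is C_P = L/π = 2/(3*π), achieved by sin(3*π/2·x).
A polynomial bump cannot attain the sharp Poincaré constant (only the first sine eigenfunction does), so the ratio is strictly less than C_P, consistent with ||u||_L² ≤ C_P ||u'||_L².


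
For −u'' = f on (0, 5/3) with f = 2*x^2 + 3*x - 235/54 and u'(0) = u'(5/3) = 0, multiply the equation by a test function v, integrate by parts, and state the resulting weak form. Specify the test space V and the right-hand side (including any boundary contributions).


V = H^1(0, 5/3) (no boundary constraint on v; u is determined up to an additive constant); weak form: ∫_0^5/3 u'v' dx = ∫_0^5/3 (2*x^2 + 3*x - 235/54) v dx for all v ∈ V.

Multiply both sides by a test function v and integrate from 0 to 5/3:
  ∫_0^5/3 −u''(x) v(x) dx = ∫_0^5/3 f(x) v(x) dx.
Integrate the LHS by parts once:
  ∫_0^5/3 −u'' v dx = −[u'(x) v(x)]_0^5/3 + ∫_0^5/3 u'(x) v'(x) dx.
Thus ∫_0^5/3 u'(x) v'(x) dx = ∫_0^5/3 f(x) v(x) dx + [u'(x) v(x)]_0^5/3.
Choose V so that boundary terms are either known or forced to vanish.
u has homogeneous Neumann: u'(0) = u'(5/3) = 0. So [u' v]_0^5/3 = 0·v(5/3) − 0·v(0) = 0 for any v; take V = H^1(0, 5/3).
Weak formulation: find u (satisfying any essential BC) such that ∫_0^5/3 u'(x) v'(x) dx = ∫_0^5/3 f v dx for all v ∈ V (homogeneous Neumann, so boundary terms vanish).
Substituting f(x) = 2*x^2 + 3*x - 235/54, the right-hand side is ∫_0^5/3 (2*x^2 + 3*x - 235/54) v dx.
Compatibility check (pure Neumann): taking v ≡ 1 ∈ V gives 0 = ∫_0^5/3 f dx + (0) − (0), i.e. ∫_0^5/3 f dx must equal u'(0) − u'(5/3) = 0. Indeed ∫_0^5/3 (2*x^2 + 3*x - 235/54) dx = 0, so the data are compatible. The solution is then unique only up to an additive constant (fix it e.g. by requiring ∫_0^5/3 u dx = 0).


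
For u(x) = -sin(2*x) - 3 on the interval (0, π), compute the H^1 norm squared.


||u||_{H^1(0,π)}^2 = 23*π/2

u'(x) = -2*cos(2*x).
Expand u² and (u')² and integrate term by term on (0, π), using: for integers n ≥ 1, ∫_0^π sin²(nx) dx = ∫_0^π cos²(nx) dx = π/2; for n ≠ n', ∫_0^π sin(nx)sin(n'x) dx = ∫_0^π cos(nx)cos(n'x) dx = 0; and by product-to-sum, ∫_0^π sin(nx)cos(n'x) dx = ½∫_0^π [sin((n+n')x) + sin((n−n')x)] dx, which is 0 when n+n' is even and 2n/(n²−n'²) when n+n' is odd (it need not vanish on (0, π)). For the constant mode: ∫_0^π 1 dx = π, ∫_0^π cos(nx) dx = 0, ∫_0^π sin(nx) dx = (1−(−1)^n)/n.
  u² squared terms: (-3)²·∫1 dx = 9·π = 9*π;  (-1)²·∫sin(2x)² dx = 1·π/2 = π/2.
  u² cross terms: 2·(-3)·(-1)·∫1·sin(2x) dx = 6·(0) = 0.
  So ∫_0^π u² dx = 9*π + π/2 + 0 = 19*π/2.
  (u')² squared terms: (-2)²·∫cos(2x)² dx = 4·π/2 = 2*π.
  So ∫_0^π (u')² dx = 2*π.
||u||_{H^1}^2 = (19*π/2) + (2*π) = 23*π/2.


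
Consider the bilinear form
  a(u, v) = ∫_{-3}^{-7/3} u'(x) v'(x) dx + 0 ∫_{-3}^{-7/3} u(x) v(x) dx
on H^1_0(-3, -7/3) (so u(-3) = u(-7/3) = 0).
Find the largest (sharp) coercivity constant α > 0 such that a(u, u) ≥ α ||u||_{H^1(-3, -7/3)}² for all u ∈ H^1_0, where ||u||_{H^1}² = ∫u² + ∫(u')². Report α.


α = 9*π^2/(4 + 9*π^2)

Coercivity of a(·,·) on H^1_0(-3, -7/3) means a(u, u) ≥ α ||u||_{H^1}² for every u ∈ H^1_0.
The interval has length L = 2/3, and Poincaré/coercivity depend only on L. Here a(u, u) = ∫(u')² + (0)·∫u².
Here c = 0, so a(u,u) = ∫(u')² alone. The condition a(u,u) ≥ α||u||_{H^1}² reads (1−α)∫(u')² ≥ (α−c)∫u². Any admissible α is ≤ 1 (rapidly oscillating u have ∫u²/∫(u')² → 0), and α = 1 would force 0 ≥ (1−c)∫u², impossible since c < 1; so 1−α > 0. By the sharp Poincaré inequality on H^1_0 of an interval of length L, ∫(u')² ≥ (π/L)²∫u² with equality for the first sine mode sin(π(x−x₀)/L) (x₀ the left endpoint), so the inequality holds for all u iff (1−α)(π/L)² ≥ α − c, i.e. α ≤ ((π/L)² + c)/((π/L)² + 1) = (1 + c(L/π)²)/(1 + (L/π)²). (Direct route, valid since c ≤ 0: Poincaré gives c∫u² ≥ c(L/π)²∫(u')², so a(u,u) ≥ (1 + c(L/π)²)∫(u')², while ||u||_{H^1}² ≤ (1 + (L/π)²)∫(u')²; dividing yields the same α.) With (π/L)² = 9*π^2/4 and c = 0, the largest admissible constant is α = ((π/L)² + c)/((π/L)² + 1).
Simplifying, α = 9*π^2/(4 + 9*π^2).


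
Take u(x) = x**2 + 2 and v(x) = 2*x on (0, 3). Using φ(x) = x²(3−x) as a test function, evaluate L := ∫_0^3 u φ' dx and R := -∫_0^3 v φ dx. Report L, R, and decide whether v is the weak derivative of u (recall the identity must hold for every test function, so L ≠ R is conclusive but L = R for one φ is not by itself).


LHS = -243/10, RHS = -243/10. Yes, v = u' weakly.

u(x) = x**2 + 2, classical derivative u'(x) = 2*x.
φ(x) = x²(3−x), so φ'(x) = 3*x*(2 - x).
Note φ(0) = φ(3) = 0, so the boundary term u·φ vanishes.
LHS = ∫_0^3 u(x) φ'(x) dx = ∫_0^3 (-3*x^4 + 6*x^3 - 6*x^2 + 12*x) dx. Term by term:
  ∫_0^3 -3*x^4 dx = -729/5;  ∫_0^3 6*x^3 dx = 243/2;  ∫_0^3 -6*x^2 dx = -54;
  ∫_0^3 12*x dx = 54.
Sum: -729/5 + 243/2 − 54 + 54 = -243/10.
So LHS = -243/10.
∫_0^3 v(x) φ(x) dx = ∫_0^3 (-2*x^4 + 6*x^3) dx. Term by term:
  ∫_0^3 -2*x^4 dx = -486/5;  ∫_0^3 6*x^3 dx = 243/2.
Sum: -486/5 + 243/2 = 243/10.
So RHS = -∫_0^3 v(x) φ(x) dx = -243/10.
LHS = RHS, so the identity holds for this test φ.
Moreover u is smooth here and v(x) = u'(x) = 2*x pointwise, so the identity holds for every test function. Hence v is the weak derivative of u.


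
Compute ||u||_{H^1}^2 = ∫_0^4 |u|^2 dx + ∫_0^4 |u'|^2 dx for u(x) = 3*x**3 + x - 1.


||u||_{H^1}^2 = 4084088/105

The H^1 norm (squared) on an interval (0, L) is
  ||u||_{H^1}^2 = ∫_0^L u(x)^2 dx + ∫_0^L u'(x)^2 dx.
Compute u'(x) = 9*x**2 + 1.
Then u(x)^2 = 9*x**6 + 6*x**4 - 6*x**3 + x**2 - 2*x + 1 and u'(x)^2 = 81*x**4 + 18*x**2 + 1.
Integrate each monomial from 0 to 4 using ∫_0^4 c·x^n dx = c·4^(n+1)/(n+1):
  ∫_0^4 u(x)^2 dx = ∫_0^4 (9*x^6 + 6*x^4 - 6*x^3 + x^2 - 2*x + 1) dx. Term by term:
    ∫_0^4 9*x^6 dx = 147456/7;  ∫_0^4 6*x^4 dx = 6144/5;  ∫_0^4 -6*x^3 dx = -384;
    ∫_0^4 x^2 dx = 64/3;  ∫_0^4 -2*x dx = -16;  ∫_0^4 1 dx = 4.
  Sum: 147456/7 + 6144/5 − 384 + 64/3 − 16 + 4 = 2301524/105.
  ∫_0^4 u'(x)^2 dx = ∫_0^4 (81*x^4 + 18*x^2 + 1) dx. Term by term:
    ∫_0^4 81*x^4 dx = 82944/5;  ∫_0^4 18*x^2 dx = 384;  ∫_0^4 1 dx = 4.
  Sum: 82944/5 + 384 + 4 = 84884/5.
Adding: ||u||_{H^1}^2 = 2301524/105 + 84884/5 = 4084088/105.


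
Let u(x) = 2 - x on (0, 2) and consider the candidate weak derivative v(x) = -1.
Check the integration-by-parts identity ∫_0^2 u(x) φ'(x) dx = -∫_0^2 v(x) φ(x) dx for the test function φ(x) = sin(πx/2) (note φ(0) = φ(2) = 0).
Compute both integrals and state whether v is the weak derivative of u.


LHS = 4/π, RHS = 4/π. Yes, v = u' weakly.

u(x) = 2 - x, classical derivative u'(x) = -1.
φ(x) = sin(πx/2), so φ'(x) = π*cos(π*x/2)/2.
Note φ(0) = φ(2) = 0, so the boundary term u·φ vanishes.
LHS = ∫_0^2 u(x) φ'(x) dx = ∫_0^2 (-π*x*cos(π*x/2)/2 + π*cos(π*x/2)) dx. Term by term:
  ∫_0^2 π*cos(π*x/2) dx = 0;  ∫_0^2 -π*x*cos(π*x/2)/2 dx = 4/π.
Sum: 0 + 4/π = 4/π.
So LHS = 4/π.
∫_0^2 v(x) φ(x) dx = ∫_0^2 (-sin(π*x/2)) dx. Term by term:
  ∫_0^2 -sin(π*x/2) dx = -4/π.
So RHS = -∫_0^2 v(x) φ(x) dx = 4/π.
LHS = RHS, so the identity holds for this test φ.
Moreover u is smooth here and v(x) = u'(x) = -1 pointwise, so the identity holds for every test function. Hence v is the weak derivative of u.


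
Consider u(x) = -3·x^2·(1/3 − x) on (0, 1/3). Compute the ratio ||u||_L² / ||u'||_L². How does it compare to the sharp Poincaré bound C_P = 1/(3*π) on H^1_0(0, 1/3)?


||u||_L² / ||u'||_L² = sqrt(14)/42 < C_P = 1/(3*π).

u(x) = -3·x^2·(1/3 − x), so u'(x) = x*(9*x - 2).
u(x) = -3·x^2·(1/3 − x) vanishes at x = 0 and x = 1/3, so u ∈ H^1_0(0, 1/3). Differentiate via the product rule and integrate the resulting polynomials term by term.
  ∫_0^1/3 u² dx = ∫_0^1/3 (9*x^6 - 6*x^5 + x^4) dx. Term by term:
    ∫_0^1/3 9*x^6 dx = 1/1701;  ∫_0^1/3 -6*x^5 dx = -1/729;  ∫_0^1/3 x^4 dx = 1/1215.
  Sum: 1/1701 − 1/729 + 1/1215 = 1/25515.
  ∫_0^1/3 (u')² dx = ∫_0^1/3 (81*x^4 - 36*x^3 + 4*x^2) dx. Term by term:
    ∫_0^1/3 81*x^4 dx = 1/15;  ∫_0^1/3 -36*x^3 dx = -1/9;  ∫_0^1/3 4*x^2 dx = 4/81.
  Sum: 1/15 − 1/9 + 4/81 = 2/405.
∫_0^1/3 u² dx = 1/25515, so ||u||_L² = sqrt(35)/945.
∫_0^1/3 (u')² dx = 2/405, so ||u'||_L² = sqrt(10)/45.
Ratio ||u||_L² / ||u'||_L² = sqrt(14)/42.
Sharp Poincaré constant on H^1_0(0, 1/3) is C_P = L/π = 1/(3*π), achieved by sin(3*π·x).
A polynomial bump cannot attain the sharp Poincaré constant (only the first sine eigenfunction does), so the ratio is strictly less than C_P, consistent with ||u||_L² ≤ C_P ||u'||_L².


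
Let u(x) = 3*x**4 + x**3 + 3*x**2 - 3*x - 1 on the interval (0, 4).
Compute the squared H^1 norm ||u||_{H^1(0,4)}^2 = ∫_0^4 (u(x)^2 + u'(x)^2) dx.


||u||_{H^1}^2 = 5328072/7

The H^1 norm (squared) on an interval (0, L) is
  ||u||_{H^1}^2 = ∫_0^L u(x)^2 dx + ∫_0^L u'(x)^2 dx.
Compute u'(x) = 12*x**3 + 3*x**2 + 6*x - 3.
Then u(x)^2 = 9*x**8 + 6*x**7 + 19*x**6 - 12*x**5 - 3*x**4 - 20*x**3 + 3*x**2 + 6*x + 1 and u'(x)^2 = 144*x**6 + 72*x**5 + 153*x**4 - 36*x**3 + 18*x**2 - 36*x + 9.
Integrate each monomial from 0 to 4 using ∫_0^4 c·x^n dx = c·4^(n+1)/(n+1):
  ∫_0^4 u(x)^2 dx = ∫_0^4 (9*x^8 + 6*x^7 + 19*x^6 - 12*x^5 - 3*x^4 - 20*x^3 + 3*x^2 + 6*x + 1) dx. Term by term:
    ∫_0^4 9*x^8 dx = 262144;  ∫_0^4 6*x^7 dx = 49152;  ∫_0^4 19*x^6 dx = 311296/7;
    ∫_0^4 -12*x^5 dx = -8192;  ∫_0^4 -3*x^4 dx = -3072/5;  ∫_0^4 -20*x^3 dx = -1280;
    ∫_0^4 3*x^2 dx = 64;  ∫_0^4 6*x dx = 48;  ∫_0^4 1 dx = 4.
  Sum: 262144 + 49152 + 311296/7 − 8192 − 3072/5 − 1280 + 64 + 48 + 4 = 12102876/35.
  ∫_0^4 u'(x)^2 dx = ∫_0^4 (144*x^6 + 72*x^5 + 153*x^4 - 36*x^3 + 18*x^2 - 36*x + 9) dx. Term by term:
    ∫_0^4 144*x^6 dx = 2359296/7;  ∫_0^4 72*x^5 dx = 49152;  ∫_0^4 153*x^4 dx = 156672/5;
    ∫_0^4 -36*x^3 dx = -2304;  ∫_0^4 18*x^2 dx = 384;  ∫_0^4 -36*x dx = -288;
    ∫_0^4 9 dx = 36.
  Sum: 2359296/7 + 49152 + 156672/5 − 2304 + 384 − 288 + 36 = 14537484/35.
Adding: ||u||_{H^1}^2 = 12102876/35 + 14537484/35 = 5328072/7.


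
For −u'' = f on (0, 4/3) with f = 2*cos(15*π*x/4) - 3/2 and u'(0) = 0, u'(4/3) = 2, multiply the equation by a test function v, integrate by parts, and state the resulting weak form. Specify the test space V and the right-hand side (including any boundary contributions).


V = H^1(0, 4/3) (v unrestricted at boundary; u is determined up to an additive constant); weak form: ∫_0^4/3 u'v' dx = ∫_0^4/3 (2*cos(15*π*x/4) - 3/2) v dx + 2·v(4/3) for all v ∈ V.

Multiply both sides by a test function v and integrate from 0 to 4/3:
  ∫_0^4/3 −u''(x) v(x) dx = ∫_0^4/3 f(x) v(x) dx.
Integrate the LHS by parts once:
  ∫_0^4/3 −u'' v dx = −[u'(x) v(x)]_0^4/3 + ∫_0^4/3 u'(x) v'(x) dx.
Thus ∫_0^4/3 u'(x) v'(x) dx = ∫_0^4/3 f(x) v(x) dx + [u'(x) v(x)]_0^4/3.
Choose V so that boundary terms are either known or forced to vanish.
u has inhomogeneous Neumann u'(0) = 0, u'(4/3) = 2. [u' v]_0^4/3 = (2)·v(4/3) − (0)·v(0) = 2·v(4/3). Take V = H^1(0, 4/3); boundary term becomes part of RHS.
Weak formulation: find u (satisfying any essential BC) such that ∫_0^4/3 u'(x) v'(x) dx = ∫_0^4/3 f v dx + 2·v(4/3) for all v ∈ V (Neumann data are natural BCs: they enter the RHS as boundary terms).
Substituting f(x) = 2*cos(15*π*x/4) - 3/2, the right-hand side is ∫_0^4/3 (2*cos(15*π*x/4) - 3/2) v dx + 2·v(4/3).
Compatibility check (pure Neumann): taking v ≡ 1 ∈ V gives 0 = ∫_0^4/3 f dx + (2) − (0), i.e. ∫_0^4/3 f dx must equal u'(0) − u'(4/3) = -2. Indeed ∫_0^4/3 (2*cos(15*π*x/4) - 3/2) dx = -2, so the data are compatible. The solution is then unique only up to an additive constant (fix it e.g. by requiring ∫_0^4/3 u dx = 0).


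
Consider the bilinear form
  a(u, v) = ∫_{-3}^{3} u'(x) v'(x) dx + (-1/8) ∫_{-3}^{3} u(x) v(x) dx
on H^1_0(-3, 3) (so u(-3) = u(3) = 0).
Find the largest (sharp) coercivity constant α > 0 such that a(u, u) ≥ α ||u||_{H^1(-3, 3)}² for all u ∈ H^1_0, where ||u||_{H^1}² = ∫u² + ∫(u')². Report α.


α = (-9/2 + π^2)/(π^2 + 36)

Coercivity of a(·,·) on H^1_0(-3, 3) means a(u, u) ≥ α ||u||_{H^1}² for every u ∈ H^1_0.
The interval has length L = 6, and Poincaré/coercivity depend only on L. Here a(u, u) = ∫(u')² + (-1/8)·∫u².
Here c = -1/8 < 0 with |c| < (π/L)² = π^2/36, so coercivity still holds. The condition a(u,u) ≥ α||u||_{H^1}² reads (1−α)∫(u')² ≥ (α−c)∫u². Any admissible α is ≤ 1 (rapidly oscillating u have ∫u²/∫(u')² → 0), and α = 1 would force 0 ≥ (1−c)∫u², impossible since c < 1; so 1−α > 0. By the sharp Poincaré inequality on H^1_0 of an interval of length L, ∫(u')² ≥ (π/L)²∫u² with equality for the first sine mode sin(π(x−x₀)/L) (x₀ the left endpoint), so the inequality holds for all u iff (1−α)(π/L)² ≥ α − c, i.e. α ≤ ((π/L)² + c)/((π/L)² + 1) = (1 + c(L/π)²)/(1 + (L/π)²). (Direct route, valid since c ≤ 0: Poincaré gives c∫u² ≥ c(L/π)²∫(u')², so a(u,u) ≥ (1 + c(L/π)²)∫(u')², while ||u||_{H^1}² ≤ (1 + (L/π)²)∫(u')²; dividing yields the same α.) With (π/L)² = π^2/36 and c = -1/8, the largest admissible constant is α = ((π/L)² + c)/((π/L)² + 1).
Simplifying, α = (-9/2 + π^2)/(π^2 + 36).


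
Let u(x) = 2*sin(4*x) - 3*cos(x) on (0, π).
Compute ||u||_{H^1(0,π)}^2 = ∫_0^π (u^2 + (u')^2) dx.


||u||_{H^1(0,π)}^2 = -64/5 + 43*π

u'(x) = 3*sin(x) + 8*cos(4*x).
Expand u² and (u')² and integrate term by term on (0, π), using: for integers n ≥ 1, ∫_0^π sin²(nx) dx = ∫_0^π cos²(nx) dx = π/2; for n ≠ n', ∫_0^π sin(nx)sin(n'x) dx = ∫_0^π cos(nx)cos(n'x) dx = 0; and by product-to-sum, ∫_0^π sin(nx)cos(n'x) dx = ½∫_0^π [sin((n+n')x) + sin((n−n')x)] dx, which is 0 when n+n' is even and 2n/(n²−n'²) when n+n' is odd (it need not vanish on (0, π)).
  u² squared terms: (-3)²·∫cos(x)² dx = 9·π/2 = 9*π/2;  (2)²·∫sin(4x)² dx = 4·π/2 = 2*π.
  u² cross terms: 2·(-3)·(2)·∫cos(x)·sin(4x) dx = -12·(8/15) = -32/5.
  So ∫_0^π u² dx = 9*π/2 + 2*π − 32/5 = -32/5 + 13*π/2.
  (u')² squared terms: (3)²·∫sin(x)² dx = 9·π/2 = 9*π/2;  (8)²·∫cos(4x)² dx = 64·π/2 = 32*π.
  (u')² cross terms: 2·(3)·(8)·∫sin(x)·cos(4x) dx = 48·(-2/15) = -32/5.
  So ∫_0^π (u')² dx = 9*π/2 + 32*π − 32/5 = -32/5 + 73*π/2.
||u||_{H^1}^2 = (-32/5 + 13*π/2) + (-32/5 + 73*π/2) = -64/5 + 43*π.


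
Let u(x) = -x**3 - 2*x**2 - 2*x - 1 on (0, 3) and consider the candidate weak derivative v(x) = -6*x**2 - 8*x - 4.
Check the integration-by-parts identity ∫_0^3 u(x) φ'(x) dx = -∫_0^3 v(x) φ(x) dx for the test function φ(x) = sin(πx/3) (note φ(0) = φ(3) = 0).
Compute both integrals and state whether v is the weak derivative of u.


LHS = -324/π^3 + 129/π, RHS = -648/π^3 + 258/π. No, v is not the weak derivative of u.

u(x) = -x**3 - 2*x**2 - 2*x - 1, classical derivative u'(x) = -3*x**2 - 4*x - 2.
φ(x) = sin(πx/3), so φ'(x) = π*cos(π*x/3)/3.
Note φ(0) = φ(3) = 0, so the boundary term u·φ vanishes.
LHS = ∫_0^3 u(x) φ'(x) dx = ∫_0^3 (-π*x^3*cos(π*x/3)/3 - 2*π*x^2*cos(π*x/3)/3 - 2*π*x*cos(π*x/3)/3 - π*cos(π*x/3)/3) dx. Term by term:
  ∫_0^3 -π*cos(π*x/3)/3 dx = 0;  ∫_0^3 -2*π*x*cos(π*x/3)/3 dx = 12/π;  ∫_0^3 -2*π*x^2*cos(π*x/3)/3 dx = 36/π;
  ∫_0^3 -π*x^3*cos(π*x/3)/3 dx = -324/π^3 + 81/π.
Sum: 0 + 12/π + 36/π + -324/π^3 + 81/π = -324/π^3 + 129/π.
So LHS = -324/π^3 + 129/π.
∫_0^3 v(x) φ(x) dx = ∫_0^3 (-6*x^2*sin(π*x/3) - 8*x*sin(π*x/3) - 4*sin(π*x/3)) dx. Term by term:
  ∫_0^3 -4*sin(π*x/3) dx = -24/π;  ∫_0^3 -8*x*sin(π*x/3) dx = -72/π;  ∫_0^3 -6*x^2*sin(π*x/3) dx = -162/π + 648/π^3.
Sum: -24/π − 72/π + -162/π + 648/π^3 = -258/π + 648/π^3.
So RHS = -∫_0^3 v(x) φ(x) dx = -648/π^3 + 258/π.
LHS − RHS = -129/π + 324/π^3 ≠ 0, so the identity fails.
(For a valid weak derivative the identity must hold for EVERY test function, in particular this one. The failure shows v is NOT the weak derivative of u.)
Correct weak derivative would be u'(x) = -3*x**2 - 4*x - 2.


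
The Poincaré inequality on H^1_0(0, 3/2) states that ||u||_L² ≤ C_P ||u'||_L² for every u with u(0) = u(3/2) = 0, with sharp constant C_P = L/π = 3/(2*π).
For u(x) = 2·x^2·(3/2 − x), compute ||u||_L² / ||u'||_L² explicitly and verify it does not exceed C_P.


||u||_L² / ||u'||_L² = 3*sqrt(14)/28 < C_P = 3/(2*π).

u(x) = 2·x^2·(3/2 − x), so u'(x) = 6*x*(1 - x).
u(x) = 2·x^2·(3/2 − x) vanishes at x = 0 and x = 3/2, so u ∈ H^1_0(0, 3/2). Differentiate via the product rule and integrate the resulting polynomials term by term.
  ∫_0^3/2 u² dx = ∫_0^3/2 (4*x^6 - 12*x^5 + 9*x^4) dx. Term by term:
    ∫_0^3/2 4*x^6 dx = 2187/224;  ∫_0^3/2 -12*x^5 dx = -729/32;  ∫_0^3/2 9*x^4 dx = 2187/160.
  Sum: 2187/224 − 729/32 + 2187/160 = 729/1120.
  ∫_0^3/2 (u')² dx = ∫_0^3/2 (36*x^4 - 72*x^3 + 36*x^2) dx. Term by term:
    ∫_0^3/2 36*x^4 dx = 2187/40;  ∫_0^3/2 -72*x^3 dx = -729/8;  ∫_0^3/2 36*x^2 dx = 81/2.
  Sum: 2187/40 − 729/8 + 81/2 = 81/20.
∫_0^3/2 u² dx = 729/1120, so ||u||_L² = 27*sqrt(70)/280.
∫_0^3/2 (u')² dx = 81/20, so ||u'||_L² = 9*sqrt(5)/10.
Ratio ||u||_L² / ||u'||_L² = 3*sqrt(14)/28.
Sharp Poincaré constant on H^1_0(0, 3/2) is C_P = L/π = 3/(2*π), achieved by sin(2*π/3·x).
A polynomial bump cannot attain the sharp Poincaré constant (only the first sine eigenfunction does), so the ratio is strictly less than C_P, consistent with ||u||_L² ≤ C_P ||u'||_L².
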